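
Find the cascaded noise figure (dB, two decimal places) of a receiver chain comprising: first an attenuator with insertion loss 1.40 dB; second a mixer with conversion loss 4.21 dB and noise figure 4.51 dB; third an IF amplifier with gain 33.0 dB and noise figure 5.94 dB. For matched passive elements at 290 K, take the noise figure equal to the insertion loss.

Convert to linear (a loss of L dB is a gain of −L dB): F_i = 10^(NF_i/10), G_i = 10^(G_i,dB/10)
  Stage 1: F_1 = 10^(1.40/10) = 1.380, G_1 = 10^(−1.40/10) = 0.7244
  Stage 2: F_2 = 10^(4.51/10) = 2.825, G_2 = 10^(−4.21/10) = 0.3793
  Stage 3: F_3 = 10^(5.94/10) = 3.926, G_3 = 10^(33.0/10) = 1995
Friis cascade:
  F = 1.380 + (2.825 − 1)/0.7244 + (3.926 − 1)/0.2748 = 14.55
NF = 10 log₁₀(14.55) = 11.63 dB

11.63 dB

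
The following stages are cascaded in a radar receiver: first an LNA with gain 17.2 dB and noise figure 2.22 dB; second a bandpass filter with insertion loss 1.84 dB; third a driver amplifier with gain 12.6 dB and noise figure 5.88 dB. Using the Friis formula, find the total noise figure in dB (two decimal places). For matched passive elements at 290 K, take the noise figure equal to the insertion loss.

Convert to linear (a loss of L dB is a gain of −L dB): F_i = 10^(NF_i/10), G_i = 10^(G_i,dB/10)
  Stage 1: F_1 = 10^(2.22/10) = 1.667, G_1 = 10^(17.2/10) = 52.48
  Stage 2: F_2 = 10^(1.84/10) = 1.528, G_2 = 10^(−1.84/10) = 0.6546
  Stage 3: F_3 = 10^(5.88/10) = 3.873, G_3 = 10^(12.6/10) = 18.20
Friis cascade:
  F = 1.667 + (1.528 − 1)/52.48 + (3.873 − 1)/34.36 = 1.761
NF = 10 log₁₀(1.761) = 2.46 dB

2.46 dB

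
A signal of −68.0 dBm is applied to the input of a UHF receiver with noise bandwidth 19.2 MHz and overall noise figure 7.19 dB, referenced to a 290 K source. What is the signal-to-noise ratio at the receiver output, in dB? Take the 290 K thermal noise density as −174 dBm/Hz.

Noise floor: N = −174 + 10 log₁₀(B) + NF
10 log₁₀(1.92×10⁷) = 72.83 dB
N = −174 + 72.83 + 7.19 = −93.98 dBm
SNR = P_sig − N = −68.0 − (−93.98) = 25.98 dB → 26.0 dB

26.0 dB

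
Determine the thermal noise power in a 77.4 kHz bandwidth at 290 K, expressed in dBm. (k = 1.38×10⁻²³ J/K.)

P_n = kTB = 1.38×10⁻²³ × 290 × 7.74×10⁴ = 3.10×10⁻¹⁶ W
In dBm: 10 log₁₀(3.10×10⁻¹⁶ / 10⁻³) = −125.1 dBm

−125.1 dBm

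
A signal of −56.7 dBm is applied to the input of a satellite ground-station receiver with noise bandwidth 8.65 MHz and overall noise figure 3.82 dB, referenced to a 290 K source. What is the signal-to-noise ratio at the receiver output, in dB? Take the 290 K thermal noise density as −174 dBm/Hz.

Noise floor: N = −174 + 10 log₁₀(B) + NF
10 log₁₀(8.65×10⁶) = 69.37 dB
N = −174 + 69.37 + 3.82 = −100.81 dBm
SNR = P_sig − N = −56.7 − (−100.81) = 44.11 dB → 44.1 dB

44.1 dB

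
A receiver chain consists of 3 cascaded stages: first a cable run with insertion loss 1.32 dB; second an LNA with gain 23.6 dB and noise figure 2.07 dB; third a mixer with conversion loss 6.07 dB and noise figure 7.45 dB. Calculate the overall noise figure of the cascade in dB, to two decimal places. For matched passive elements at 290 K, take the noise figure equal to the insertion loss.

Convert to linear (a loss of L dB is a gain of −L dB): F_i = 10^(NF_i/10), G_i = 10^(G_i,dB/10)
  Stage 1: F_1 = 10^(1.32/10) = 1.355, G_1 = 10^(−1.32/10) = 0.7379
  Stage 2: F_2 = 10^(2.07/10) = 1.611, G_2 = 10^(23.6/10) = 229.1
  Stage 3: F_3 = 10^(7.45/10) = 5.559, G_3 = 10^(−6.07/10) = 0.2472
Friis cascade:
  F = 1.355 + (1.611 − 1)/0.7379 + (5.559 − 1)/169.0 = 2.210
NF = 10 log₁₀(2.210) = 3.44 dB

3.44 dB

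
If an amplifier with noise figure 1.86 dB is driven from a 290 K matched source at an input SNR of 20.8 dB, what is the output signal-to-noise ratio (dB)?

By definition F = SNR_in/SNR_out, so in dB: SNR_out = SNR_in − NF
SNR_out = 20.8 − 1.86 = 18.94 dB

18.94 dB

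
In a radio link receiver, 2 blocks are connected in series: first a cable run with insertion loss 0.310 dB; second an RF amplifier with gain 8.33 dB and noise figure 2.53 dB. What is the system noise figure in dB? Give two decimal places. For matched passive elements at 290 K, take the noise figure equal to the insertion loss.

Convert to linear (a loss of L dB is a gain of −L dB): F_i = 10^(NF_i/10), G_i = 10^(G_i,dB/10)
  Stage 1: F_1 = 10^(0.310/10) = 1.074, G_1 = 10^(−0.310/10) = 0.9311
  Stage 2: F_2 = 10^(2.53/10) = 1.791, G_2 = 10^(8.33/10) = 6.808
Friis cascade:
  F = 1.074 + (1.791 − 1)/0.9311 = 1.923
NF = 10 log₁₀(1.923) = 2.84 dB

2.84 dB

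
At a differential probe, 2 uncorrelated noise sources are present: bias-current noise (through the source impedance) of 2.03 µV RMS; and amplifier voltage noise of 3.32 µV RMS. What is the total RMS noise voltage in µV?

Uncorrelated sources add in power (mean-square): V_tot = √(ΣV_i²)
V_tot = √[(2.03×10⁻⁶)² + (3.32×10⁻⁶)²] = 3.89×10⁻⁶ V = 3.89 µV

3.89 µV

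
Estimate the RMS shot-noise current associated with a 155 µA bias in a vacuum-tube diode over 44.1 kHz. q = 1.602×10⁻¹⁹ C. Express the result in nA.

I_n = √(2qI·B)
2qI·B = 2 × 1.602×10⁻¹⁹ × 1.55×10⁻⁴ × 4.41×10⁴ = 2.19×10⁻¹⁸ A²
I_n = √(2.19×10⁻¹⁸) = 1.48×10⁻⁹ A = 1.48 nA

1.48 nA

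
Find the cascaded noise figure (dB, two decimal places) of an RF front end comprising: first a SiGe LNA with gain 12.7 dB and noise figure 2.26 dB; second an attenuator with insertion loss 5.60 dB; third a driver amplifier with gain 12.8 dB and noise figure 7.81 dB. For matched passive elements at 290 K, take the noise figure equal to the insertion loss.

4.48 dB

Convert to linear (a loss of L dB is a gain of −L dB): F_i = 10^(NF_i/10), G_i = 10^(G_i,dB/10)
  Stage 1: F_1 = 10^(2.26/10) = 1.683, G_1 = 10^(12.7/10) = 18.62
  Stage 2: F_2 = 10^(5.60/10) = 3.631, G_2 = 10^(−5.60/10) = 0.2754
  Stage 3: F_3 = 10^(7.81/10) = 6.039, G_3 = 10^(12.8/10) = 19.05
Friis cascade:
  F = 1.683 + (3.631 − 1)/18.62 + (6.039 − 1)/5.129 = 2.807
NF = 10 log₁₀(2.807) = 4.48 dB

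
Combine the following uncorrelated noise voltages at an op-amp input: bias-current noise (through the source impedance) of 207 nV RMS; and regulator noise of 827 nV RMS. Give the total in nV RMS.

Uncorrelated sources add in power (mean-square): V_tot = √(ΣV_i²)
V_tot = √[(2.07×10⁻⁷)² + (8.27×10⁻⁷)²] = 8.53×10⁻⁷ V = 853 nV

853 nV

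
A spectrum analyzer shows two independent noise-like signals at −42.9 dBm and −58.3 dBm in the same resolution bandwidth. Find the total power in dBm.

−42.8 dBm

Convert to linear, add, convert back:
P₁ = 5.13×10⁻⁸ W, P₂ = 1.48×10⁻⁹ W
P_tot = 5.28×10⁻⁸ W → 10 log₁₀(P_tot / 10⁻³) = −42.8 dBm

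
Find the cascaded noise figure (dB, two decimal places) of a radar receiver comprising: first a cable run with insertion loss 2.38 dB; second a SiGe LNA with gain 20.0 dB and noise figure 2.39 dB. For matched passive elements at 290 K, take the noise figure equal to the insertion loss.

Convert to linear (a loss of L dB is a gain of −L dB): F_i = 10^(NF_i/10), G_i = 10^(G_i,dB/10)
  Stage 1: F_1 = 10^(2.38/10) = 1.730, G_1 = 10^(−2.38/10) = 0.5781
  Stage 2: F_2 = 10^(2.39/10) = 1.734, G_2 = 10^(20.0/10) = 100.0
Friis cascade:
  F = 1.730 + (1.734 − 1)/0.5781 = 2.999
NF = 10 log₁₀(2.999) = 4.77 dB

4.77 dB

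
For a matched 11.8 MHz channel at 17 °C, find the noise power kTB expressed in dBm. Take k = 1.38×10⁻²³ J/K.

T = 17 °C + 273.15 = 290.15 K
P_n = kTB = 1.38×10⁻²³ × 290.15 × 1.18×10⁷ = 4.72×10⁻¹⁴ W
In dBm: 10 log₁₀(4.72×10⁻¹⁴ / 10⁻³) = −103.3 dBm

−103.3 dBm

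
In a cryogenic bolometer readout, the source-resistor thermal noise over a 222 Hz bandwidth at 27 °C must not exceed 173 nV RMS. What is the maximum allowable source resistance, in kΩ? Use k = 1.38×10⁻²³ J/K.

T = 27 °C + 273.15 = 300.15 K
Johnson–Nyquist: V_n = √(4kTRB) ⇒ R = V_n² / (4kTB)
4kTB = 4 × 1.38×10⁻²³ × 300.15 × 2.22×10² = 3.68×10⁻¹⁸
R = (1.73×10⁻⁷)² / 3.68×10⁻¹⁸ = 8.14×10³ Ω = 8.14 kΩ

8.14 kΩ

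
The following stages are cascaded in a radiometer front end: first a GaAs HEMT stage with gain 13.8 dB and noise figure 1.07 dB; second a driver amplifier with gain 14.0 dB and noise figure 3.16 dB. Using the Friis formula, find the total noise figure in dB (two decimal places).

1.22 dB

Convert to linear (a loss of L dB is a gain of −L dB): F_i = 10^(NF_i/10), G_i = 10^(G_i,dB/10)
  Stage 1: F_1 = 10^(1.07/10) = 1.279, G_1 = 10^(13.8/10) = 23.99
  Stage 2: F_2 = 10^(3.16/10) = 2.070, G_2 = 10^(14.0/10) = 25.12
Friis cascade:
  F = 1.279 + (2.070 − 1)/23.99 = 1.324
NF = 10 log₁₀(1.324) = 1.22 dB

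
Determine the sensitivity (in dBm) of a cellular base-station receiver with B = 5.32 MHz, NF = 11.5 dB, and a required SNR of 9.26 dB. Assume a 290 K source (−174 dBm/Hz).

−86.0 dBm

Sensitivity = −174 + 10 log₁₀(B) + NF + SNR_min
= −174 + 67.26 + 11.5 + 9.26
= −85.98 dBm → −86.0 dBm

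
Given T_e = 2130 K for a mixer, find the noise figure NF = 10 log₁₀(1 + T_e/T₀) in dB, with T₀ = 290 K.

F = 1 + T_e/T₀ = 1 + 2130/290 = 8.34483
NF = 10 log₁₀(8.34483) = 9.21 dB

9.21 dB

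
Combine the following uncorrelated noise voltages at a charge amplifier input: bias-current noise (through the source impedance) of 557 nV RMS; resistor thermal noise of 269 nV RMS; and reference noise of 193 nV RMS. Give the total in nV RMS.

648 nV

Uncorrelated sources add in power (mean-square): V_tot = √(ΣV_i²)
V_tot = √[(5.57×10⁻⁷)² + (2.69×10⁻⁷)² + (1.93×10⁻⁷)²] = 6.48×10⁻⁷ V = 648 nV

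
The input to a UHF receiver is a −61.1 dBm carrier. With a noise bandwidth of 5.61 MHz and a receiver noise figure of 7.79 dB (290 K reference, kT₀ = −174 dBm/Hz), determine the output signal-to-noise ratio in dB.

Noise floor: N = −174 + 10 log₁₀(B) + NF
10 log₁₀(5.61×10⁶) = 67.49 dB
N = −174 + 67.49 + 7.79 = −98.72 dBm
SNR = P_sig − N = −61.1 − (−98.72) = 37.62 dB → 37.6 dB

37.6 dB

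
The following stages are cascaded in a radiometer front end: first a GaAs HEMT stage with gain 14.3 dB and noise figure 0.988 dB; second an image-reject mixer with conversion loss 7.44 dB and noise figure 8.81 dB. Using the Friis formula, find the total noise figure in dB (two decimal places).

1.76 dB

Convert to linear (a loss of L dB is a gain of −L dB): F_i = 10^(NF_i/10), G_i = 10^(G_i,dB/10)
  Stage 1: F_1 = 10^(0.988/10) = 1.255, G_1 = 10^(14.3/10) = 26.92
  Stage 2: F_2 = 10^(8.81/10) = 7.603, G_2 = 10^(−7.44/10) = 0.1803
Friis cascade:
  F = 1.255 + (7.603 − 1)/26.92 = 1.501
NF = 10 log₁₀(1.501) = 1.76 dB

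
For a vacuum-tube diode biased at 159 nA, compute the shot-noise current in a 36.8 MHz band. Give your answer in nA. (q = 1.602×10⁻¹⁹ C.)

1.37 nA

I_n = √(2qI·B)
2qI·B = 2 × 1.602×10⁻¹⁹ × 1.59×10⁻⁷ × 3.68×10⁷ = 1.87×10⁻¹⁸ A²
I_n = √(1.87×10⁻¹⁸) = 1.37×10⁻⁹ A = 1.37 nA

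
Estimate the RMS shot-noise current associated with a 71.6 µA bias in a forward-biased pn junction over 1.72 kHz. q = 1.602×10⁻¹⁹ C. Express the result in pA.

I_n = √(2qI·B)
2qI·B = 2 × 1.602×10⁻¹⁹ × 7.16×10⁻⁵ × 1.72×10³ = 3.95×10⁻²⁰ A²
I_n = √(3.95×10⁻²⁰) = 1.99×10⁻¹⁰ A = 199 pA

199 pA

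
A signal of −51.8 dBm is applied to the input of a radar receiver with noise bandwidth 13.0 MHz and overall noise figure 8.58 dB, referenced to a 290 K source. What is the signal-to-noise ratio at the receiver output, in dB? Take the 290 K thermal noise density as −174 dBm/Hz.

42.5 dB

Noise floor: N = −174 + 10 log₁₀(B) + NF
10 log₁₀(1.30×10⁷) = 71.14 dB
N = −174 + 71.14 + 8.58 = −94.28 dBm
SNR = P_sig − N = −51.8 − (−94.28) = 42.48 dB → 42.5 dB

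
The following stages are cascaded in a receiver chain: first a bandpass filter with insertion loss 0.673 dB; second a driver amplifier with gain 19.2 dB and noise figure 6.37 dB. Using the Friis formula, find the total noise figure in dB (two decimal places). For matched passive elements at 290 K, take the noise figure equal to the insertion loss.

Convert to linear (a loss of L dB is a gain of −L dB): F_i = 10^(NF_i/10), G_i = 10^(G_i,dB/10)
  Stage 1: F_1 = 10^(0.673/10) = 1.168, G_1 = 10^(−0.673/10) = 0.8564
  Stage 2: F_2 = 10^(6.37/10) = 4.335, G_2 = 10^(19.2/10) = 83.18
Friis cascade:
  F = 1.168 + (4.335 − 1)/0.8564 = 5.062
NF = 10 log₁₀(5.062) = 7.04 dB

7.04 dB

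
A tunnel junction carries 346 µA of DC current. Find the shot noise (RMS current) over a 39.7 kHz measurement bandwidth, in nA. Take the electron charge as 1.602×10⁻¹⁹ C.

2.10 nA

I_n = √(2qI·B)
2qI·B = 2 × 1.602×10⁻¹⁹ × 3.46×10⁻⁴ × 3.97×10⁴ = 4.40×10⁻¹⁸ A²
I_n = √(4.40×10⁻¹⁸) = 2.10×10⁻⁹ A = 2.10 nA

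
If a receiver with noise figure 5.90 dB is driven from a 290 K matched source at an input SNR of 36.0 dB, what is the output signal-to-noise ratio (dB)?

By definition F = SNR_in/SNR_out, so in dB: SNR_out = SNR_in − NF
SNR_out = 36.0 − 5.90 = 30.10 dB

30.10 dB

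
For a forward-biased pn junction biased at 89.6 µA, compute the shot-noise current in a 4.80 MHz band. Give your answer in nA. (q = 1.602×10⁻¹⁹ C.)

I_n = √(2qI·B)
2qI·B = 2 × 1.602×10⁻¹⁹ × 8.96×10⁻⁵ × 4.80×10⁶ = 1.38×10⁻¹⁶ A²
I_n = √(1.38×10⁻¹⁶) = 1.17×10⁻⁸ A = 11.7 nA

11.7 nA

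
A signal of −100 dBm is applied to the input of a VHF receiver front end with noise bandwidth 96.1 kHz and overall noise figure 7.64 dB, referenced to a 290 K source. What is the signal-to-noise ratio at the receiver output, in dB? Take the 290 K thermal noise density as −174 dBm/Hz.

Noise floor: N = −174 + 10 log₁₀(B) + NF
10 log₁₀(9.61×10⁴) = 49.83 dB
N = −174 + 49.83 + 7.64 = −116.53 dBm
SNR = P_sig − N = −100 − (−116.53) = 16.53 dB → 16.5 dB

16.5 dB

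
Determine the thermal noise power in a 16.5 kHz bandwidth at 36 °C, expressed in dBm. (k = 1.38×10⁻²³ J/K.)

T = 36 °C + 273.15 = 309.15 K
P_n = kTB = 1.38×10⁻²³ × 309.15 × 1.65×10⁴ = 7.04×10⁻¹⁷ W
In dBm: 10 log₁₀(7.04×10⁻¹⁷ / 10⁻³) = −131.5 dBm

−131.5 dBm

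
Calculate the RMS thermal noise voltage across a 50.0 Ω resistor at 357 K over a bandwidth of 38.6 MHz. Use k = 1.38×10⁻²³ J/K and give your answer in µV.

6.17 µV

V_n = √(4kTRB)
4kTRB = 4 × 1.38×10⁻²³ × 357 × 5.00×10¹ × 3.86×10⁷ = 3.80×10⁻¹¹ V²
V_n = √(3.80×10⁻¹¹) = 6.17×10⁻⁶ V = 6.17 µV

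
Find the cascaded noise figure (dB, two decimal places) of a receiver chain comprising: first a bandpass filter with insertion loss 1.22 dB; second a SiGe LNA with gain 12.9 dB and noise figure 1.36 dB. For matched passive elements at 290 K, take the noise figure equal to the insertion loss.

Convert to linear (a loss of L dB is a gain of −L dB): F_i = 10^(NF_i/10), G_i = 10^(G_i,dB/10)
  Stage 1: F_1 = 10^(1.22/10) = 1.324, G_1 = 10^(−1.22/10) = 0.7551
  Stage 2: F_2 = 10^(1.36/10) = 1.368, G_2 = 10^(12.9/10) = 19.50
Friis cascade:
  F = 1.324 + (1.368 − 1)/0.7551 = 1.811
NF = 10 log₁₀(1.811) = 2.58 dB

2.58 dB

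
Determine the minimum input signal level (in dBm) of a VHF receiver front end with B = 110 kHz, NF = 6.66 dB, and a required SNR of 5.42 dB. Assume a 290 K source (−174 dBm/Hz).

−111.5 dBm

Sensitivity = −174 + 10 log₁₀(B) + NF + SNR_min
= −174 + 50.41 + 6.66 + 5.42
= −111.51 dBm → −111.5 dBm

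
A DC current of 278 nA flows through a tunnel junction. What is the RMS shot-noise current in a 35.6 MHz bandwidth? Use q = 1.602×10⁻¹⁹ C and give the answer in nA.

1.78 nA

I_n = √(2qI·B)
2qI·B = 2 × 1.602×10⁻¹⁹ × 2.78×10⁻⁷ × 3.56×10⁷ = 3.17×10⁻¹⁸ A²
I_n = √(3.17×10⁻¹⁸) = 1.78×10⁻⁹ A = 1.78 nA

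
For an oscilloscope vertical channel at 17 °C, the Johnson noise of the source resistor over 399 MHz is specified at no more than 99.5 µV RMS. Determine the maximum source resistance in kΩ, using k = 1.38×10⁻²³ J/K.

T = 17 °C + 273.15 = 290.15 K
Johnson–Nyquist: V_n = √(4kTRB) ⇒ R = V_n² / (4kTB)
4kTB = 4 × 1.38×10⁻²³ × 290.15 × 3.99×10⁸ = 6.39×10⁻¹²
R = (9.95×10⁻⁵)² / 6.39×10⁻¹² = 1.55×10³ Ω = 1.55 kΩ

1.55 kΩ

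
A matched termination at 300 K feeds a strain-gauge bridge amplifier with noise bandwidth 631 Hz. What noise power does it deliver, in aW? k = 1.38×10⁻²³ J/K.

2.61 aW

P_n = kTB = 1.38×10⁻²³ × 300 × 6.31×10² = 2.61×10⁻¹⁸ W = 2.61 aW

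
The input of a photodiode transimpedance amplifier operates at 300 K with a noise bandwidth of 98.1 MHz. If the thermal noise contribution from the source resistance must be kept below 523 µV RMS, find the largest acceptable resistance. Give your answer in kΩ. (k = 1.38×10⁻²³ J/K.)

168 kΩ

Johnson–Nyquist: V_n = √(4kTRB) ⇒ R = V_n² / (4kTB)
4kTB = 4 × 1.38×10⁻²³ × 300 × 9.81×10⁷ = 1.62×10⁻¹²
R = (5.23×10⁻⁴)² / 1.62×10⁻¹² = 1.68×10⁵ Ω = 168 kΩ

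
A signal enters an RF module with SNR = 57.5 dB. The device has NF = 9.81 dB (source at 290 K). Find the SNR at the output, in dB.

By definition F = SNR_in/SNR_out, so in dB: SNR_out = SNR_in − NF
SNR_out = 57.5 − 9.81 = 47.69 dB

47.69 dB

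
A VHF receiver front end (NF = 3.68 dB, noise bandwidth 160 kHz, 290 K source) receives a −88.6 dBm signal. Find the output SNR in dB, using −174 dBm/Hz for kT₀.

Noise floor: N = −174 + 10 log₁₀(B) + NF
10 log₁₀(1.60×10⁵) = 52.04 dB
N = −174 + 52.04 + 3.68 = −118.28 dBm
SNR = P_sig − N = −88.6 − (−118.28) = 29.68 dB → 29.7 dB

29.7 dB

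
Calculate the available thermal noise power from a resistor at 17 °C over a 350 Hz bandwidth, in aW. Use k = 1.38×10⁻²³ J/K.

1.40 aW

T = 17 °C + 273.15 = 290.15 K
P_n = kTB = 1.38×10⁻²³ × 290.15 × 3.50×10² = 1.40×10⁻¹⁸ W = 1.40 aW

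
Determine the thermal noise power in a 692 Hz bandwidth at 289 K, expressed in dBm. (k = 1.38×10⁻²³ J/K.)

−145.6 dBm

P_n = kTB = 1.38×10⁻²³ × 289 × 6.92×10² = 2.76×10⁻¹⁸ W
In dBm: 10 log₁₀(2.76×10⁻¹⁸ / 10⁻³) = −145.6 dBm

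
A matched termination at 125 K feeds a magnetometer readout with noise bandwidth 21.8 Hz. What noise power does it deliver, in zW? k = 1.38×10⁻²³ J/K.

P_n = kTB = 1.38×10⁻²³ × 125 × 2.18×10¹ = 3.76×10⁻²⁰ W = 37.6 zW

37.6 zW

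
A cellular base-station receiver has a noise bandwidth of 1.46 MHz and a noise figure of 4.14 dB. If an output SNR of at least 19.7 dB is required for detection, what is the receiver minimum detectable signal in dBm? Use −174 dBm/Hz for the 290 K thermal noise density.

Sensitivity = −174 + 10 log₁₀(B) + NF + SNR_min
= −174 + 61.64 + 4.14 + 19.7
= −88.52 dBm → −88.5 dBm

−88.5 dBm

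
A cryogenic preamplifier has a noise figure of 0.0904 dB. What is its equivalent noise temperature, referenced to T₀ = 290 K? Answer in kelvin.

F = 10^(0.0904/10) = 1.02103
T_e = (F − 1)·T₀ = (1.02103 − 1) × 290 = 6.10 K

6.10 K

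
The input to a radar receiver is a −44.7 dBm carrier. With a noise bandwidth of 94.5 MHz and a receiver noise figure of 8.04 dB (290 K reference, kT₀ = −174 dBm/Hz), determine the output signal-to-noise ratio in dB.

Noise floor: N = −174 + 10 log₁₀(B) + NF
10 log₁₀(9.45×10⁷) = 79.75 dB
N = −174 + 79.75 + 8.04 = −86.21 dBm
SNR = P_sig − N = −44.7 − (−86.21) = 41.51 dB → 41.5 dB

41.5 dB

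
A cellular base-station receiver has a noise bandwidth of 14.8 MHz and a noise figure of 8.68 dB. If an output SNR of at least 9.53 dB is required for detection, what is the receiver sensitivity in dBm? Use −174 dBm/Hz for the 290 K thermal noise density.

Sensitivity = −174 + 10 log₁₀(B) + NF + SNR_min
= −174 + 71.7 + 8.68 + 9.53
= −84.09 dBm → −84.1 dBm

−84.1 dBm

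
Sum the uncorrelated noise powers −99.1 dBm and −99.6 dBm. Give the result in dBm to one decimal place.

Convert to linear, add, convert back:
P₁ = 1.23×10⁻¹³ W, P₂ = 1.10×10⁻¹³ W
P_tot = 2.33×10⁻¹³ W → 10 log₁₀(P_tot / 10⁻³) = −96.3 dBm

−96.3 dBm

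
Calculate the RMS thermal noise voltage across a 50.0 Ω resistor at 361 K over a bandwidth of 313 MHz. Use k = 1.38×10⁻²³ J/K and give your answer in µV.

V_n = √(4kTRB)
4kTRB = 4 × 1.38×10⁻²³ × 361 × 5.00×10¹ × 3.13×10⁸ = 3.12×10⁻¹⁰ V²
V_n = √(3.12×10⁻¹⁰) = 1.77×10⁻⁵ V = 17.7 µV

17.7 µV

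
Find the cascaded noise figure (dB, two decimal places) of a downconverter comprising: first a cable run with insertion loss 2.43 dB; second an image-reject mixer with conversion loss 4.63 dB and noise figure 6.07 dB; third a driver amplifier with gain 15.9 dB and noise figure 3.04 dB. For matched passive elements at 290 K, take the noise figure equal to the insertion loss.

Convert to linear (a loss of L dB is a gain of −L dB): F_i = 10^(NF_i/10), G_i = 10^(G_i,dB/10)
  Stage 1: F_1 = 10^(2.43/10) = 1.750, G_1 = 10^(−2.43/10) = 0.5715
  Stage 2: F_2 = 10^(6.07/10) = 4.046, G_2 = 10^(−4.63/10) = 0.3443
  Stage 3: F_3 = 10^(3.04/10) = 2.014, G_3 = 10^(15.9/10) = 38.90
Friis cascade:
  F = 1.750 + (4.046 − 1)/0.5715 + (2.014 − 1)/0.1968 = 12.23
NF = 10 log₁₀(12.23) = 10.87 dB

10.87 dB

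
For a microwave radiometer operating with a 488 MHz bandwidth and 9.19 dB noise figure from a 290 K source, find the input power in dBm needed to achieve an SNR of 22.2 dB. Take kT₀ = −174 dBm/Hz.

−55.7 dBm

Sensitivity = −174 + 10 log₁₀(B) + NF + SNR_min
= −174 + 86.88 + 9.19 + 22.2
= −55.73 dBm → −55.7 dBm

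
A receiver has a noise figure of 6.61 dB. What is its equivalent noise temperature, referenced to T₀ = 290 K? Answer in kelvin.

1039 K

F = 10^(6.61/10) = 4.58142
T_e = (F − 1)·T₀ = (4.58142 − 1) × 290 = 1039 K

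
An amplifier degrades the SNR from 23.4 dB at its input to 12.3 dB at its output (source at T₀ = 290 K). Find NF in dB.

NF (dB) = SNR_in(dB) − SNR_out(dB) when the source is at T₀
NF = 23.4 − 12.3 = 11.1 dB

11.1 dB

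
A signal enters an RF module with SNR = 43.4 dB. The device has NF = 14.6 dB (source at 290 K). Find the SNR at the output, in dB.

28.8 dB

By definition F = SNR_in/SNR_out, so in dB: SNR_out = SNR_in − NF
SNR_out = 43.4 − 14.6 = 28.8 dB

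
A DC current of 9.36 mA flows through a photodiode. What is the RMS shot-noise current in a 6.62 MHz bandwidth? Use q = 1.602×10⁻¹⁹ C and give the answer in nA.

141 nA

I_n = √(2qI·B)
2qI·B = 2 × 1.602×10⁻¹⁹ × 9.36×10⁻³ × 6.62×10⁶ = 1.99×10⁻¹⁴ A²
I_n = √(1.99×10⁻¹⁴) = 1.41×10⁻⁷ A = 141 nA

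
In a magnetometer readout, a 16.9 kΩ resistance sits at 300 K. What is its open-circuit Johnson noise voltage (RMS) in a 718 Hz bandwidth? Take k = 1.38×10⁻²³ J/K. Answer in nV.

V_n = √(4kTRB)
4kTRB = 4 × 1.38×10⁻²³ × 300 × 1.69×10⁴ × 7.18×10² = 2.01×10⁻¹³ V²
V_n = √(2.01×10⁻¹³) = 4.48×10⁻⁷ V = 448 nV

448 nV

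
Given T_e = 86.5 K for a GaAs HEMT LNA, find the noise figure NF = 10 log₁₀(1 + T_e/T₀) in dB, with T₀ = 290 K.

F = 1 + T_e/T₀ = 1 + 86.5/290 = 1.29828
NF = 10 log₁₀(1.29828) = 1.13 dB

1.13 dB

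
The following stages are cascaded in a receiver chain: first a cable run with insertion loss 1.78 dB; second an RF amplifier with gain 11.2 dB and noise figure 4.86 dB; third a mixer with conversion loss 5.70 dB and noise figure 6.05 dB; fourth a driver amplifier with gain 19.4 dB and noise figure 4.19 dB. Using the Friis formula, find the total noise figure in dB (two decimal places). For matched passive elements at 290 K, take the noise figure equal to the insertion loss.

7.52 dB

Convert to linear (a loss of L dB is a gain of −L dB): F_i = 10^(NF_i/10), G_i = 10^(G_i,dB/10)
  Stage 1: F_1 = 10^(1.78/10) = 1.507, G_1 = 10^(−1.78/10) = 0.6637
  Stage 2: F_2 = 10^(4.86/10) = 3.062, G_2 = 10^(11.2/10) = 13.18
  Stage 3: F_3 = 10^(6.05/10) = 4.027, G_3 = 10^(−5.70/10) = 0.2692
  Stage 4: F_4 = 10^(4.19/10) = 2.624, G_4 = 10^(19.4/10) = 87.10
Friis cascade:
  F = 1.507 + (3.062 − 1)/0.6637 + (4.027 − 1)/8.750 + (2.624 − 1)/2.355 = 5.649
NF = 10 log₁₀(5.649) = 7.52 dB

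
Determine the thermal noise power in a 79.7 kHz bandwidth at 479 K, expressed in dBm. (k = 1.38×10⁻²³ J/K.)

P_n = kTB = 1.38×10⁻²³ × 479 × 7.97×10⁴ = 5.27×10⁻¹⁶ W
In dBm: 10 log₁₀(5.27×10⁻¹⁶ / 10⁻³) = −122.8 dBm

−122.8 dBm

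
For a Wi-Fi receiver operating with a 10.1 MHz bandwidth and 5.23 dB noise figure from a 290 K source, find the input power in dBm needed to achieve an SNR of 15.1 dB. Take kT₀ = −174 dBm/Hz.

Sensitivity = −174 + 10 log₁₀(B) + NF + SNR_min
= −174 + 70.04 + 5.23 + 15.1
= −83.63 dBm → −83.6 dBm

−83.6 dBm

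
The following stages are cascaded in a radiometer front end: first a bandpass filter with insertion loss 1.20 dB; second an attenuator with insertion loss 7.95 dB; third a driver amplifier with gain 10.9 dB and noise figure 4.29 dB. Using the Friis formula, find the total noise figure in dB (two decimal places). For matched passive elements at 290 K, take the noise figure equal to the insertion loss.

13.44 dB

Convert to linear (a loss of L dB is a gain of −L dB): F_i = 10^(NF_i/10), G_i = 10^(G_i,dB/10)
  Stage 1: F_1 = 10^(1.20/10) = 1.318, G_1 = 10^(−1.20/10) = 0.7586
  Stage 2: F_2 = 10^(7.95/10) = 6.237, G_2 = 10^(−7.95/10) = 0.1603
  Stage 3: F_3 = 10^(4.29/10) = 2.685, G_3 = 10^(10.9/10) = 12.30
Friis cascade:
  F = 1.318 + (6.237 − 1)/0.7586 + (2.685 − 1)/0.1216 = 22.08
NF = 10 log₁₀(22.08) = 13.44 dB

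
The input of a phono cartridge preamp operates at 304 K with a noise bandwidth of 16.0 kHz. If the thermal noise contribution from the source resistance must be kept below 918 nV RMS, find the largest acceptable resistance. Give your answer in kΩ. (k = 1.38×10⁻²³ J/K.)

Johnson–Nyquist: V_n = √(4kTRB) ⇒ R = V_n² / (4kTB)
4kTB = 4 × 1.38×10⁻²³ × 304 × 1.60×10⁴ = 2.68×10⁻¹⁶
R = (9.18×10⁻⁷)² / 2.68×10⁻¹⁶ = 3.14×10³ Ω = 3.14 kΩ

3.14 kΩ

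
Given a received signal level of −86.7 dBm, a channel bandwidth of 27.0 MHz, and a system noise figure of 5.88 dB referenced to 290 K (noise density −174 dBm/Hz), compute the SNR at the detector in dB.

7.1 dB

Noise floor: N = −174 + 10 log₁₀(B) + NF
10 log₁₀(2.70×10⁷) = 74.31 dB
N = −174 + 74.31 + 5.88 = −93.81 dBm
SNR = P_sig − N = −86.7 − (−93.81) = 7.11 dB → 7.1 dB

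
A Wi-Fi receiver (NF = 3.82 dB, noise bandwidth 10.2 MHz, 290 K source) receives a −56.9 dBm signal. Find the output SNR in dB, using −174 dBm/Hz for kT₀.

Noise floor: N = −174 + 10 log₁₀(B) + NF
10 log₁₀(1.02×10⁷) = 70.09 dB
N = −174 + 70.09 + 3.82 = −100.09 dBm
SNR = P_sig − N = −56.9 − (−100.09) = 43.19 dB → 43.2 dB

43.2 dB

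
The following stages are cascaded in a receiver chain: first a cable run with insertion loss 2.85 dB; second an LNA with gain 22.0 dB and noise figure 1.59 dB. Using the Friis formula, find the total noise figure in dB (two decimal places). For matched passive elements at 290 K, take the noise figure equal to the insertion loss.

Convert to linear (a loss of L dB is a gain of −L dB): F_i = 10^(NF_i/10), G_i = 10^(G_i,dB/10)
  Stage 1: F_1 = 10^(2.85/10) = 1.928, G_1 = 10^(−2.85/10) = 0.5188
  Stage 2: F_2 = 10^(1.59/10) = 1.442, G_2 = 10^(22.0/10) = 158.5
Friis cascade:
  F = 1.928 + (1.442 − 1)/0.5188 = 2.780
NF = 10 log₁₀(2.780) = 4.44 dB

4.44 dB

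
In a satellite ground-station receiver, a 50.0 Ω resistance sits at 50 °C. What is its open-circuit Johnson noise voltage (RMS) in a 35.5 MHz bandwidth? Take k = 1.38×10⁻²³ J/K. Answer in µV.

5.63 µV

T = 50 °C + 273.15 = 323.15 K
V_n = √(4kTRB)
4kTRB = 4 × 1.38×10⁻²³ × 323.15 × 5.00×10¹ × 3.55×10⁷ = 3.17×10⁻¹¹ V²
V_n = √(3.17×10⁻¹¹) = 5.63×10⁻⁶ V = 5.63 µV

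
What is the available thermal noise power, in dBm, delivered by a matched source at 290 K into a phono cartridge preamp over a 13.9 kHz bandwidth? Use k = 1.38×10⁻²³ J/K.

−132.5 dBm

P_n = kTB = 1.38×10⁻²³ × 290 × 1.39×10⁴ = 5.56×10⁻¹⁷ W
In dBm: 10 log₁₀(5.56×10⁻¹⁷ / 10⁻³) = −132.5 dBm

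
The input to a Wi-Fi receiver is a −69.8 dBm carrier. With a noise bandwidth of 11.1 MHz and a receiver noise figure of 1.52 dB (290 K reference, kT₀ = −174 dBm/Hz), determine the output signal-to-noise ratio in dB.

32.2 dB

Noise floor: N = −174 + 10 log₁₀(B) + NF
10 log₁₀(1.11×10⁷) = 70.45 dB
N = −174 + 70.45 + 1.52 = −102.03 dBm
SNR = P_sig − N = −69.8 − (−102.03) = 32.23 dB → 32.2 dB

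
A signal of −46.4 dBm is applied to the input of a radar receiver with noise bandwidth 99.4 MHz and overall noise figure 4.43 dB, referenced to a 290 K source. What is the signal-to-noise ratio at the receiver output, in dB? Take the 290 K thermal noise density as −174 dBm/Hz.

Noise floor: N = −174 + 10 log₁₀(B) + NF
10 log₁₀(9.94×10⁷) = 79.97 dB
N = −174 + 79.97 + 4.43 = −89.60 dBm
SNR = P_sig − N = −46.4 − (−89.60) = 43.20 dB → 43.2 dB

43.2 dB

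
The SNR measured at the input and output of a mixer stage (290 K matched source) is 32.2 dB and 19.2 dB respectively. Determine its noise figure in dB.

NF (dB) = SNR_in(dB) − SNR_out(dB) when the source is at T₀
NF = 32.2 − 19.2 = 13.0 dB

13.0 dB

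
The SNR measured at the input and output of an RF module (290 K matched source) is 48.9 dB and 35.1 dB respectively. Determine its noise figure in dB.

NF (dB) = SNR_in(dB) − SNR_out(dB) when the source is at T₀
NF = 48.9 − 35.1 = 13.8 dB

13.8 dB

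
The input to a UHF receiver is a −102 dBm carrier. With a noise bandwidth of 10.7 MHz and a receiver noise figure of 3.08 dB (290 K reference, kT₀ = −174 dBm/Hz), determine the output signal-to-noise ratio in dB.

−1.4 dB

Noise floor: N = −174 + 10 log₁₀(B) + NF
10 log₁₀(1.07×10⁷) = 70.29 dB
N = −174 + 70.29 + 3.08 = −100.63 dBm
SNR = P_sig − N = −102 − (−100.63) = −1.37 dB → −1.4 dB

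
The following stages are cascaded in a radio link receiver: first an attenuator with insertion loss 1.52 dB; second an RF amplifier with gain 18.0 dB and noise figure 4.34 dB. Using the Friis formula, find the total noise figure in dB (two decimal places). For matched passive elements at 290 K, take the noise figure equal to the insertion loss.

5.86 dB

Convert to linear (a loss of L dB is a gain of −L dB): F_i = 10^(NF_i/10), G_i = 10^(G_i,dB/10)
  Stage 1: F_1 = 10^(1.52/10) = 1.419, G_1 = 10^(−1.52/10) = 0.7047
  Stage 2: F_2 = 10^(4.34/10) = 2.716, G_2 = 10^(18.0/10) = 63.10
Friis cascade:
  F = 1.419 + (2.716 − 1)/0.7047 = 3.855
NF = 10 log₁₀(3.855) = 5.86 dB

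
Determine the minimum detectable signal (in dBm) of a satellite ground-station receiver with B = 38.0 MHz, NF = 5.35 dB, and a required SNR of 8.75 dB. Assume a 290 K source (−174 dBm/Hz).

−84.1 dBm

Sensitivity = −174 + 10 log₁₀(B) + NF + SNR_min
= −174 + 75.8 + 5.35 + 8.75
= −84.10 dBm → −84.1 dBm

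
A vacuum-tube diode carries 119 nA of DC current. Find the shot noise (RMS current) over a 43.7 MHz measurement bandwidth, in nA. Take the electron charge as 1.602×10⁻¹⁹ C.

1.29 nA

I_n = √(2qI·B)
2qI·B = 2 × 1.602×10⁻¹⁹ × 1.19×10⁻⁷ × 4.37×10⁷ = 1.67×10⁻¹⁸ A²
I_n = √(1.67×10⁻¹⁸) = 1.29×10⁻⁹ A = 1.29 nA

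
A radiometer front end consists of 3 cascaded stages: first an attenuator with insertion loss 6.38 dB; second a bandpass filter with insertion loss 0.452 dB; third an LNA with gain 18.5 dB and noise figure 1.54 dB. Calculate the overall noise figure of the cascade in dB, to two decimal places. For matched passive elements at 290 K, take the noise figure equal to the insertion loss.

Convert to linear (a loss of L dB is a gain of −L dB): F_i = 10^(NF_i/10), G_i = 10^(G_i,dB/10)
  Stage 1: F_1 = 10^(6.38/10) = 4.345, G_1 = 10^(−6.38/10) = 0.2301
  Stage 2: F_2 = 10^(0.452/10) = 1.110, G_2 = 10^(−0.452/10) = 0.9012
  Stage 3: F_3 = 10^(1.54/10) = 1.426, G_3 = 10^(18.5/10) = 70.79
Friis cascade:
  F = 4.345 + (1.110 − 1)/0.2301 + (1.426 − 1)/0.2074 = 6.874
NF = 10 log₁₀(6.874) = 8.37 dB

8.37 dB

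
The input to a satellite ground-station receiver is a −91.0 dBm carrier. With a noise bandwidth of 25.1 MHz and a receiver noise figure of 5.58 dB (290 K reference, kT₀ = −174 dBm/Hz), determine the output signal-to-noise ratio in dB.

Noise floor: N = −174 + 10 log₁₀(B) + NF
10 log₁₀(2.51×10⁷) = 74 dB
N = −174 + 74 + 5.58 = −94.42 dBm
SNR = P_sig − N = −91.0 − (−94.42) = 3.42 dB → 3.4 dB

3.4 dB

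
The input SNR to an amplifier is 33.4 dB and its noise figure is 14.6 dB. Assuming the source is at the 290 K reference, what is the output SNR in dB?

By definition F = SNR_in/SNR_out, so in dB: SNR_out = SNR_in − NF
SNR_out = 33.4 − 14.6 = 18.8 dB

18.8 dB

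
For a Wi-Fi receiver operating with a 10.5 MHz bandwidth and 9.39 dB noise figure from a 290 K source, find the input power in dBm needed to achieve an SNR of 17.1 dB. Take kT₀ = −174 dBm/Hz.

−77.3 dBm

Sensitivity = −174 + 10 log₁₀(B) + NF + SNR_min
= −174 + 70.21 + 9.39 + 17.1
= −77.30 dBm → −77.3 dBm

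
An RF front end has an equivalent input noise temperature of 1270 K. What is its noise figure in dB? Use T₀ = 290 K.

F = 1 + T_e/T₀ = 1 + 1270/290 = 5.37931
NF = 10 log₁₀(5.37931) = 7.31 dB

7.31 dB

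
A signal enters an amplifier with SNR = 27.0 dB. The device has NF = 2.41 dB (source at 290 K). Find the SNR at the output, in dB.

By definition F = SNR_in/SNR_out, so in dB: SNR_out = SNR_in − NF
SNR_out = 27.0 − 2.41 = 24.59 dB

24.59 dB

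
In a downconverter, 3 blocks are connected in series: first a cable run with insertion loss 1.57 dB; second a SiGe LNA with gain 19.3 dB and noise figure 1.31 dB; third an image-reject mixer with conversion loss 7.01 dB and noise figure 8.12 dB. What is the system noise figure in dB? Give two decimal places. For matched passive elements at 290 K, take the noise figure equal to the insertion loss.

Convert to linear (a loss of L dB is a gain of −L dB): F_i = 10^(NF_i/10), G_i = 10^(G_i,dB/10)
  Stage 1: F_1 = 10^(1.57/10) = 1.435, G_1 = 10^(−1.57/10) = 0.6966
  Stage 2: F_2 = 10^(1.31/10) = 1.352, G_2 = 10^(19.3/10) = 85.11
  Stage 3: F_3 = 10^(8.12/10) = 6.486, G_3 = 10^(−7.01/10) = 0.1991
Friis cascade:
  F = 1.435 + (1.352 − 1)/0.6966 + (6.486 − 1)/59.29 = 2.033
NF = 10 log₁₀(2.033) = 3.08 dB

3.08 dB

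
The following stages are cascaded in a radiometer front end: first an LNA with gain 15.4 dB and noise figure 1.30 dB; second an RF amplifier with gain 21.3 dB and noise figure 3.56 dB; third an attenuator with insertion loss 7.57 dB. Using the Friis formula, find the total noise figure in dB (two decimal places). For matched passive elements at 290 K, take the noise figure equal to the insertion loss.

Convert to linear (a loss of L dB is a gain of −L dB): F_i = 10^(NF_i/10), G_i = 10^(G_i,dB/10)
  Stage 1: F_1 = 10^(1.30/10) = 1.349, G_1 = 10^(15.4/10) = 34.67
  Stage 2: F_2 = 10^(3.56/10) = 2.270, G_2 = 10^(21.3/10) = 134.9
  Stage 3: F_3 = 10^(7.57/10) = 5.715, G_3 = 10^(−7.57/10) = 0.1750
Friis cascade:
  F = 1.349 + (2.270 − 1)/34.67 + (5.715 − 1)/4677 = 1.387
NF = 10 log₁₀(1.387) = 1.42 dB

1.42 dB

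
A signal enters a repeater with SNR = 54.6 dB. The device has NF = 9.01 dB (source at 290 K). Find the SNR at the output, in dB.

By definition F = SNR_in/SNR_out, so in dB: SNR_out = SNR_in − NF
SNR_out = 54.6 − 9.01 = 45.59 dB

45.59 dB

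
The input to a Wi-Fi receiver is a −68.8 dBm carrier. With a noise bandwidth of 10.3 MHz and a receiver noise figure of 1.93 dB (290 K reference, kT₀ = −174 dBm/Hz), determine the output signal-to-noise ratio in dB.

Noise floor: N = −174 + 10 log₁₀(B) + NF
10 log₁₀(1.03×10⁷) = 70.13 dB
N = −174 + 70.13 + 1.93 = −101.94 dBm
SNR = P_sig − N = −68.8 − (−101.94) = 33.14 dB → 33.1 dB

33.1 dB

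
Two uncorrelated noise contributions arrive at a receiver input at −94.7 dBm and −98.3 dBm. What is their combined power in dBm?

−93.1 dBm

Convert to linear, add, convert back:
P₁ = 3.39×10⁻¹³ W, P₂ = 1.48×10⁻¹³ W
P_tot = 4.87×10⁻¹³ W → 10 log₁₀(P_tot / 10⁻³) = −93.1 dBm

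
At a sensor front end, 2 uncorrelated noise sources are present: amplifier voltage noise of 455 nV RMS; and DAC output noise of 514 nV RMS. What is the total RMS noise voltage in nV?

686 nV

Uncorrelated sources add in power (mean-square): V_tot = √(ΣV_i²)
V_tot = √[(4.55×10⁻⁷)² + (5.14×10⁻⁷)²] = 6.86×10⁻⁷ V = 686 nV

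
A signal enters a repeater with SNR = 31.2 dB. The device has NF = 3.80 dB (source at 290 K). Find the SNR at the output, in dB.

27.40 dB

By definition F = SNR_in/SNR_out, so in dB: SNR_out = SNR_in − NF
SNR_out = 31.2 − 3.80 = 27.40 dB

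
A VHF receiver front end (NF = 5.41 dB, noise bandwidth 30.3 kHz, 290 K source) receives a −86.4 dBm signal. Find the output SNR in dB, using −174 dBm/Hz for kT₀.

37.4 dB

Noise floor: N = −174 + 10 log₁₀(B) + NF
10 log₁₀(3.03×10⁴) = 44.81 dB
N = −174 + 44.81 + 5.41 = −123.78 dBm
SNR = P_sig − N = −86.4 − (−123.78) = 37.38 dB → 37.4 dB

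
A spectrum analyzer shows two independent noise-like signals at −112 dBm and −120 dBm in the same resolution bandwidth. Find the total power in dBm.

Convert to linear, add, convert back:
P₁ = 6.31×10⁻¹⁵ W, P₂ = 1.00×10⁻¹⁵ W
P_tot = 7.31×10⁻¹⁵ W → 10 log₁₀(P_tot / 10⁻³) = −111.4 dBm

−111.4 dBm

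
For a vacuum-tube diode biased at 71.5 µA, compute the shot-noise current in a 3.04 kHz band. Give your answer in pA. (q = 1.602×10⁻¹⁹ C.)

I_n = √(2qI·B)
2qI·B = 2 × 1.602×10⁻¹⁹ × 7.15×10⁻⁵ × 3.04×10³ = 6.96×10⁻²⁰ A²
I_n = √(6.96×10⁻²⁰) = 2.64×10⁻¹⁰ A = 264 pA

264 pA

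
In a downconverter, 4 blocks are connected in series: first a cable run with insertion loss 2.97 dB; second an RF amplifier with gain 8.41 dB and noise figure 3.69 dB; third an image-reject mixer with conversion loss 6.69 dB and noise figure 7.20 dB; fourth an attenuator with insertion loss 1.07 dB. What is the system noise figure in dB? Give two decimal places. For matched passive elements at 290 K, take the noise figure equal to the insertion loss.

Convert to linear (a loss of L dB is a gain of −L dB): F_i = 10^(NF_i/10), G_i = 10^(G_i,dB/10)
  Stage 1: F_1 = 10^(2.97/10) = 1.982, G_1 = 10^(−2.97/10) = 0.5047
  Stage 2: F_2 = 10^(3.69/10) = 2.339, G_2 = 10^(8.41/10) = 6.934
  Stage 3: F_3 = 10^(7.20/10) = 5.248, G_3 = 10^(−6.69/10) = 0.2143
  Stage 4: F_4 = 10^(1.07/10) = 1.279, G_4 = 10^(−1.07/10) = 0.7816
Friis cascade:
  F = 1.982 + (2.339 − 1)/0.5047 + (5.248 − 1)/3.499 + (1.279 − 1)/0.7499 = 6.221
NF = 10 log₁₀(6.221) = 7.94 dB

7.94 dB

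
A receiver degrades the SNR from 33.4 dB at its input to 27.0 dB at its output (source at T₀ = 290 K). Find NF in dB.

NF (dB) = SNR_in(dB) − SNR_out(dB) when the source is at T₀
NF = 33.4 − 27.0 = 6.4 dB

6.4 dB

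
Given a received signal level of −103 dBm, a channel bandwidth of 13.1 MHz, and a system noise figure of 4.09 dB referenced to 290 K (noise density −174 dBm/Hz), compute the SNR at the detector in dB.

−4.3 dB

Noise floor: N = −174 + 10 log₁₀(B) + NF
10 log₁₀(1.31×10⁷) = 71.17 dB
N = −174 + 71.17 + 4.09 = −98.74 dBm
SNR = P_sig − N = −103 − (−98.74) = −4.26 dB → −4.3 dB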